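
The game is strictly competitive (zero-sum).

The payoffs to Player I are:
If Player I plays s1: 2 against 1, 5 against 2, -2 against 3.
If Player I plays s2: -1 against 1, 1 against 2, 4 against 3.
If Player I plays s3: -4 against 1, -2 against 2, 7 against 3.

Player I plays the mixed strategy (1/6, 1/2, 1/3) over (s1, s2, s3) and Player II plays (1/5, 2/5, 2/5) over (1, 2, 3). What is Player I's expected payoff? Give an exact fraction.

Against (1/5, 2/5, 2/5), each row's expected payoff is s1: 8/5; s2: 9/5; s3: 6/5.
Taking the (1/6, 1/2, 1/3)-weighted average: (1/6)·(8/5) + (1/2)·(9/5) + (1/3)·(6/5) = 47/30.

47/30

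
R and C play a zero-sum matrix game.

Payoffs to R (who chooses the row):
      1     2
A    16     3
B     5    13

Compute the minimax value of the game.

Row minima are 3 and 5, so R's maximin is 5; column maxima are 16 and 13, so C's minimax is 13. These differ, so the equilibrium is in mixed strategies.
Let R play A with probability p. C is indifferent when 16p + 5(1−p) = 3p + 13(1−p), giving p = 8/21.
Let C play 1 with probability q. R is indifferent when 16q + 3(1−q) = 5q + 13(1−q), giving q = 10/21.
The value is 16·(10/21) + (3)·(11/21) = 193/21.

193/21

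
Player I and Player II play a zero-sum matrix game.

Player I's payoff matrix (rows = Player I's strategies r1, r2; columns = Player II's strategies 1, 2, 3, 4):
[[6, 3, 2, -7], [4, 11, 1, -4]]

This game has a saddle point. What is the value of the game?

Row minima: -7, -4 → Player I's maximin is -4.
Column maxima: 6, 11, 2, -4 → Player II's minimax is -4.
They coincide at (r2, 4), so the value is -4.

-4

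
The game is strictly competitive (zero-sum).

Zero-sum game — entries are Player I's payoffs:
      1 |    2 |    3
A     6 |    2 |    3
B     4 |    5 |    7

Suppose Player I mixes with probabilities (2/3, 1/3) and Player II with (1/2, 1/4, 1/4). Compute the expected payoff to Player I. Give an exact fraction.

Against (1/2, 1/4, 1/4), each row's expected payoff is A: 17/4; B: 5.
Taking the (2/3, 1/3)-weighted average: (2/3)·(17/4) + (1/3)·(5) = 9/2.

9/2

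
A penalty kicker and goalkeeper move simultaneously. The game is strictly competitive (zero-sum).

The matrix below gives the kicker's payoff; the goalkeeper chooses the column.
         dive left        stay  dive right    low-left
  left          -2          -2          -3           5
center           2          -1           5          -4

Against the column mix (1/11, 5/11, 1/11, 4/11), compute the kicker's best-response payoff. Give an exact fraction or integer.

5/11

left: (-2)·(1/11) + (-2)·(5/11) + (-3)·(1/11) + (5)·(4/11) = 5/11.
center: (2)·(1/11) + (-1)·(5/11) + (5)·(1/11) + (-4)·(4/11) = -14/11.
The best pure response is left with expected payoff 5/11.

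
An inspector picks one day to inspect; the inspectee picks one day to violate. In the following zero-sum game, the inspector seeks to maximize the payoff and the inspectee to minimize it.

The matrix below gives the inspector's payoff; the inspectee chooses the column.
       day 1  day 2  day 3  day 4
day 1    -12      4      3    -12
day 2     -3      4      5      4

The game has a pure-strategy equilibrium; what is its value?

-3

Row minima: -12, -3 → the inspector's maximin is -3.
Column maxima: -3, 4, 5, 4 → the inspectee's minimax is -3.
They coincide at (day 2, day 1), so the value is -3.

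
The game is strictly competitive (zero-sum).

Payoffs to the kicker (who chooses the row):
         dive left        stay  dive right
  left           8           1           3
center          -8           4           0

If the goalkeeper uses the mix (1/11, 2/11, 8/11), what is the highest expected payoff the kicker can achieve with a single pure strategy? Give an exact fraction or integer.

34/11

left: (8)·(1/11) + (1)·(2/11) + (3)·(8/11) = 34/11.
center: (-8)·(1/11) + (4)·(2/11) + (0)·(8/11) = 0.
The best pure response is left with expected payoff 34/11.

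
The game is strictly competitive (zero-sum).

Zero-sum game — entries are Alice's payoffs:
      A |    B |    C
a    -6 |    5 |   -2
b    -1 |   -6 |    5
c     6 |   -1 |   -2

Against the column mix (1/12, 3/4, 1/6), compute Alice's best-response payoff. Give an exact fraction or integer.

35/12

a: (-6)·(1/12) + (5)·(3/4) + (-2)·(1/6) = 35/12.
b: (-1)·(1/12) + (-6)·(3/4) + (5)·(1/6) = -15/4.
c: (6)·(1/12) + (-1)·(3/4) + (-2)·(1/6) = -7/12.
The best pure response is a with expected payoff 35/12.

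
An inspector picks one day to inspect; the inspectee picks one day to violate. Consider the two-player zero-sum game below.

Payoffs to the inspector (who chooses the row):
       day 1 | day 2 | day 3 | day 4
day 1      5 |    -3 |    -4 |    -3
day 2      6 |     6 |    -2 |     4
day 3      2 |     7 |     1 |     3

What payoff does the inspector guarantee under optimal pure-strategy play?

Row minima: -4, -2, 1 → the inspector's maximin is 1.
Column maxima: 6, 7, 1, 4 → the inspectee's minimax is 1.
They coincide at (day 3, day 3), so the value is 1.

1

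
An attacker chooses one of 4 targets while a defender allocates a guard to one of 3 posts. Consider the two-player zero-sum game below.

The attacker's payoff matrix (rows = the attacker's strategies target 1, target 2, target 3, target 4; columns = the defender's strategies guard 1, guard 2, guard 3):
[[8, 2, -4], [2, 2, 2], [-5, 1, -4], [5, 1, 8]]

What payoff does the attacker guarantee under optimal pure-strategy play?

2

Row minima: -4, 2, -5, 1 → the attacker's maximin is 2.
Column maxima: 8, 2, 8 → the defender's minimax is 2.
They coincide at (target 2, guard 2), so the value is 2.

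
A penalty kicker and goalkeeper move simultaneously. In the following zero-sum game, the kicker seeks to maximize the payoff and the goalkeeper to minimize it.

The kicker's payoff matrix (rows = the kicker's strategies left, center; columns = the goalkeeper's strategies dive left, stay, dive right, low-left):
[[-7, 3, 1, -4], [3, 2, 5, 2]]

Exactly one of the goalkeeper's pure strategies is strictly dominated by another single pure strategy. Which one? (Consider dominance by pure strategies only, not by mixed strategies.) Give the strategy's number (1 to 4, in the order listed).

The goalkeeper prefers columns that give the kicker less. Compare dive right with dive left: -7 < 1, 3 < 5.
So dive left strictly dominates dive right for the goalkeeper; dive right is strictly dominated.

3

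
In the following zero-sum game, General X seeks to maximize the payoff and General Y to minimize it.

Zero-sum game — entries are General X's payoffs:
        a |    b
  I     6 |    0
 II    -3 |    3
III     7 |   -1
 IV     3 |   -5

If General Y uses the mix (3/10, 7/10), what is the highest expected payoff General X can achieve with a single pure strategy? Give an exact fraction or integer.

9/5

I: (6)·(3/10) + (0)·(7/10) = 9/5.
II: (-3)·(3/10) + (3)·(7/10) = 6/5.
III: (7)·(3/10) + (-1)·(7/10) = 7/5.
IV: (3)·(3/10) + (-5)·(7/10) = -13/5.
The best pure response is I with expected payoff 9/5.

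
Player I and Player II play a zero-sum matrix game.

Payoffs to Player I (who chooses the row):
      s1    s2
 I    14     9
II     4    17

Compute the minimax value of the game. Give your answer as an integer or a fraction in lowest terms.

101/9

Row minima are 9 and 4, so Player I's maximin is 9; column maxima are 14 and 17, so Player II's minimax is 14. These differ, so the equilibrium is in mixed strategies.
Let Player I play I with probability p. Player II is indifferent when 14p + 4(1−p) = 9p + 17(1−p), giving p = 13/18.
Let Player II play s1 with probability q. Player I is indifferent when 14q + 9(1−q) = 4q + 17(1−q), giving q = 4/9.
The value is 14·(4/9) + (9)·(5/9) = 101/9.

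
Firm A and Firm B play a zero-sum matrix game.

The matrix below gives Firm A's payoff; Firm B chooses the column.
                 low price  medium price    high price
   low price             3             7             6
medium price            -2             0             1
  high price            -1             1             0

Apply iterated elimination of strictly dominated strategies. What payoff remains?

Row medium price is strictly dominated by row low price (3>-2, 7>0, 6>1); eliminate medium price.
Row high price is strictly dominated by row low price (3>-1, 7>1, 6>0); eliminate high price.
Column medium price is strictly dominated by low price for Firm B (3<7); eliminate medium price.
Column high price is strictly dominated by low price for Firm B (3<6); eliminate high price.
Only (low price, low price) remains, with payoff 3.

3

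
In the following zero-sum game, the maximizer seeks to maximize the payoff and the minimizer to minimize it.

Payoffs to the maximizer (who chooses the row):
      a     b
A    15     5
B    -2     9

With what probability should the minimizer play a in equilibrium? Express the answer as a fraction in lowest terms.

Row minima are 5 and -2, so the maximizer's maximin is 5; column maxima are 15 and 9, so the minimizer's minimax is 9. These differ, so the equilibrium is in mixed strategies.
Let the minimizer play a with probability q. The maximizer is indifferent when 15q + 5(1−q) = −2q + 9(1−q), giving q = 4/21.

4/21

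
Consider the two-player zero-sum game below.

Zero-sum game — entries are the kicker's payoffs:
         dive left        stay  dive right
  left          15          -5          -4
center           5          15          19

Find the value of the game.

Column dive right is strictly dominated by stay for the goalkeeper (it gives the kicker more in every row).
The remaining 2×2 game on (left, center) × (dive left, stay) has no saddle point. Let the kicker play left with probability p; indifference gives 15p + 5(1−p) = −5p + 15(1−p), so p = 1/3.
Similarly the goalkeeper's optimal q on dive left is 2/3, and the value is 15·(2/3) + (-5)·(1/3) = 25/3.

25/3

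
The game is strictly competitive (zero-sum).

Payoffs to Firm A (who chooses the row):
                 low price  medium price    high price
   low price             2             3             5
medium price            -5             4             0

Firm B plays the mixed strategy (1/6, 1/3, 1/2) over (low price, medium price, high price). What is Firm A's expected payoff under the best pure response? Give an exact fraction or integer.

23/6

low price: (2)·(1/6) + (3)·(1/3) + (5)·(1/2) = 23/6.
medium price: (-5)·(1/6) + (4)·(1/3) + (0)·(1/2) = 1/2.
The best pure response is low price with expected payoff 23/6.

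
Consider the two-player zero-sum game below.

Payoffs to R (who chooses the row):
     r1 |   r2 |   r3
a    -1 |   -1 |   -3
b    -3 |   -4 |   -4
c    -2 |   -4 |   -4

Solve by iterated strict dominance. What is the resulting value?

Row b is strictly dominated by row a (-1>-3, -1>-4, -3>-4); eliminate b.
Column r1 is strictly dominated by r3 for C (-3<-1, -4<-2); eliminate r1.
Row c is strictly dominated by row a (-1>-4, -3>-4); eliminate c.
Column r2 is strictly dominated by r3 for C (-3<-1); eliminate r2.
Only (a, r3) remains, with payoff -3.

-3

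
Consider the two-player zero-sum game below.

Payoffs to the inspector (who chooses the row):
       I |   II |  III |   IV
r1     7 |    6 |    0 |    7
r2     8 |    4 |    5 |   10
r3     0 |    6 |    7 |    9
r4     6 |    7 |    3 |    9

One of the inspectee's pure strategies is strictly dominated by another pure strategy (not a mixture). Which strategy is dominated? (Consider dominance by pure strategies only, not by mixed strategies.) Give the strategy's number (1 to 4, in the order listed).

The inspectee prefers columns that give the inspector less. Compare IV with II: 6 < 7, 4 < 10, 6 < 9, 7 < 9.
So II strictly dominates IV for the inspectee; IV is strictly dominated.

4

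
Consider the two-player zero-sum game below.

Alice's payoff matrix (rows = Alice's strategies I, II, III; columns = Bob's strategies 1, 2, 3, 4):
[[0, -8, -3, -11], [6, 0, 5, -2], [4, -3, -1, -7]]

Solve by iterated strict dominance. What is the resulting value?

-2

Row III is strictly dominated by row II (6>4, 0>-3, 5>-1, -2>-7); eliminate III.
Row I is strictly dominated by row II (6>0, 0>-8, 5>-3, -2>-11); eliminate I.
Column 2 is strictly dominated by 4 for Bob (-2<0); eliminate 2.
Column 3 is strictly dominated by 4 for Bob (-2<5); eliminate 3.
Column 1 is strictly dominated by 4 for Bob (-2<6); eliminate 1.
Only (II, 4) remains, with payoff -2.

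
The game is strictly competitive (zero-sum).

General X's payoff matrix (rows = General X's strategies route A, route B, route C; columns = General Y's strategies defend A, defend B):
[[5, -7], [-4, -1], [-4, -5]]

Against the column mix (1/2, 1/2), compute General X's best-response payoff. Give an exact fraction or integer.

route A: (5)·(1/2) + (-7)·(1/2) = -1.
route B: (-4)·(1/2) + (-1)·(1/2) = -5/2.
route C: (-4)·(1/2) + (-5)·(1/2) = -9/2.
The best pure response is route A with expected payoff -1.

-1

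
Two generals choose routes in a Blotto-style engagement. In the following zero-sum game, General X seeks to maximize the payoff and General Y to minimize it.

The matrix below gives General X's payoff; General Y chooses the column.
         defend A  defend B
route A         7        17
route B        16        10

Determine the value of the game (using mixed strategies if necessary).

101/8

Row minima are 7 and 10, so General X's maximin is 10; column maxima are 16 and 17, so General Y's minimax is 16. These differ, so the equilibrium is in mixed strategies.
Let General X play route A with probability p. General Y is indifferent when 7p + 16(1−p) = 17p + 10(1−p), giving p = 3/8.
Let General Y play defend A with probability q. General X is indifferent when 7q + 17(1−q) = 16q + 10(1−q), giving q = 7/16.
The value is 7·(7/16) + (17)·(9/16) = 101/8.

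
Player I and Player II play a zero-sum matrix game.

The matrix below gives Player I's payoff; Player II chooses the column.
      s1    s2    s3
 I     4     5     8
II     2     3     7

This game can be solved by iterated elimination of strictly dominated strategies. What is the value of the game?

4

Column s2 is strictly dominated by s1 for Player II (4<5, 2<3); eliminate s2.
Row II is strictly dominated by row I (4>2, 8>7); eliminate II.
Column s3 is strictly dominated by s1 for Player II (4<8); eliminate s3.
Only (I, s1) remains, with payoff 4.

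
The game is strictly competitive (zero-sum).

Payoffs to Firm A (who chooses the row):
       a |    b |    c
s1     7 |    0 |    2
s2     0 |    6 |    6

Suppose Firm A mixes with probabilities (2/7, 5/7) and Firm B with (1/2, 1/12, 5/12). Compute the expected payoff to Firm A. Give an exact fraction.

71/21

Against (1/2, 1/12, 5/12), each row's expected payoff is s1: 13/3; s2: 3.
Taking the (2/7, 5/7)-weighted average: (2/7)·(13/3) + (5/7)·(3) = 71/21.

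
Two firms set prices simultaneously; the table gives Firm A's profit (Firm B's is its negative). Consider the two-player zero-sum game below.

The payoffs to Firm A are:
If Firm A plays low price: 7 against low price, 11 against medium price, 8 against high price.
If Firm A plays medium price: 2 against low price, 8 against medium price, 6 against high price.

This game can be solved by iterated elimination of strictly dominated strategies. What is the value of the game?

7

Row medium price is strictly dominated by row low price (7>2, 11>8, 8>6); eliminate medium price.
Column medium price is strictly dominated by low price for Firm B (7<11); eliminate medium price.
Column high price is strictly dominated by low price for Firm B (7<8); eliminate high price.
Only (low price, low price) remains, with payoff 7.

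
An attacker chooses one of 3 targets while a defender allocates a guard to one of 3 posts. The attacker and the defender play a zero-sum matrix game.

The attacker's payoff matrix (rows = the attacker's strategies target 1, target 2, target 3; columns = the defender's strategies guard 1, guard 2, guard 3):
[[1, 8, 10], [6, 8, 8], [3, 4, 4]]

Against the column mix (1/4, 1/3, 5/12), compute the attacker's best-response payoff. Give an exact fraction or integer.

15/2

target 1: (1)·(1/4) + (8)·(1/3) + (10)·(5/12) = 85/12.
target 2: (6)·(1/4) + (8)·(1/3) + (8)·(5/12) = 15/2.
target 3: (3)·(1/4) + (4)·(1/3) + (4)·(5/12) = 15/4.
The best pure response is target 2 with expected payoff 15/2.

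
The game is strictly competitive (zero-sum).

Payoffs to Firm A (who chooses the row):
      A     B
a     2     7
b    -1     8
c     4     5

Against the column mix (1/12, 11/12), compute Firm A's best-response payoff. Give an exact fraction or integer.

29/4

a: (2)·(1/12) + (7)·(11/12) = 79/12.
b: (-1)·(1/12) + (8)·(11/12) = 29/4.
c: (4)·(1/12) + (5)·(11/12) = 59/12.
The best pure response is b with expected payoff 29/4.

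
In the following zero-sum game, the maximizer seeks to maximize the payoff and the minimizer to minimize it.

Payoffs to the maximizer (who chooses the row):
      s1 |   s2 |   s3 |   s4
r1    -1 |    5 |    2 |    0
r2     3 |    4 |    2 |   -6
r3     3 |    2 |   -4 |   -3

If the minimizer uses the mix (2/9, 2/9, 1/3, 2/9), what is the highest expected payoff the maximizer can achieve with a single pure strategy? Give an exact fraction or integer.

14/9

r1: (-1)·(2/9) + (5)·(2/9) + (2)·(1/3) + (0)·(2/9) = 14/9.
r2: (3)·(2/9) + (4)·(2/9) + (2)·(1/3) + (-6)·(2/9) = 8/9.
r3: (3)·(2/9) + (2)·(2/9) + (-4)·(1/3) + (-3)·(2/9) = -8/9.
The best pure response is r1 with expected payoff 14/9.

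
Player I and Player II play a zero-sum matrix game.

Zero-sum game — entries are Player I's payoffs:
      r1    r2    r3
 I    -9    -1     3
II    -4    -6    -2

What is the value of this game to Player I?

-5

Column r3 is strictly dominated by r2 for Player II (it gives Player I more in every row).
The remaining 2×2 game on (I, II) × (r1, r2) has no saddle point. Let Player I play I with probability p; indifference gives −9p − 4(1−p) = −p − 6(1−p), so p = 1/5.
Similarly Player II's optimal q on r1 is 1/2, and the value is -9·(1/2) + (-1)·(1/2) = -5.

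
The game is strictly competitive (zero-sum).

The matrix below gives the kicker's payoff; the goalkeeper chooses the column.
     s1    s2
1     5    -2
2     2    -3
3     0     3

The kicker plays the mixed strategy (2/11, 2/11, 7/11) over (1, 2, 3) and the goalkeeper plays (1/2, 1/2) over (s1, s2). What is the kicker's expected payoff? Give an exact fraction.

Against (1/2, 1/2), each row's expected payoff is 1: 3/2; 2: -1/2; 3: 3/2.
Taking the (2/11, 2/11, 7/11)-weighted average: (2/11)·(3/2) + (2/11)·(-1/2) + (7/11)·(3/2) = 25/22.

25/22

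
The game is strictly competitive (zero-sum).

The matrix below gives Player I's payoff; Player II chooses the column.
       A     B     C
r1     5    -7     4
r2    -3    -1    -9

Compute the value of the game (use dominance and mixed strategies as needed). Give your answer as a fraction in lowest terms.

-67/19

Column A is strictly dominated by C for Player II (it gives Player I more in every row).
The remaining 2×2 game on (r1, r2) × (B, C) has no saddle point. Let Player I play r1 with probability p; indifference gives −7p − (1−p) = 4p − 9(1−p), so p = 8/19.
Similarly Player II's optimal q on B is 13/19, and the value is -7·(13/19) + (4)·(6/19) = -67/19.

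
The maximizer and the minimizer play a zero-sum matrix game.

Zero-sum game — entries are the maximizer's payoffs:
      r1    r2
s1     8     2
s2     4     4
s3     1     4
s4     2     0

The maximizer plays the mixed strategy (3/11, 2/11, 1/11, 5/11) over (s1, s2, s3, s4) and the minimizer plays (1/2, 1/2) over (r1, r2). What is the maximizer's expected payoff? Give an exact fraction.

Against (1/2, 1/2), each row's expected payoff is s1: 5; s2: 4; s3: 5/2; s4: 1.
Taking the (3/11, 2/11, 1/11, 5/11)-weighted average: (3/11)·(5) + (2/11)·(4) + (1/11)·(5/2) + (5/11)·(1) = 61/22.

61/22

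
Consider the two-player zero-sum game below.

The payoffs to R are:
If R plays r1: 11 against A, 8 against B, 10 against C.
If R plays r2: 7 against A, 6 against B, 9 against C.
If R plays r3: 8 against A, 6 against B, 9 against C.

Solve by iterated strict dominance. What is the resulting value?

8

Column C is strictly dominated by B for C (8<10, 6<9, 6<9); eliminate C.
Column A is strictly dominated by B for C (8<11, 6<7, 6<8); eliminate A.
Row r3 is strictly dominated by row r1 (8>6); eliminate r3.
Row r2 is strictly dominated by row r1 (8>6); eliminate r2.
Only (r1, B) remains, with payoff 8.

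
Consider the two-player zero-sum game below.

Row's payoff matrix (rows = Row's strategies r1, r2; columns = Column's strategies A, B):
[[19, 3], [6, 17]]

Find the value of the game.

Row minima are 3 and 6, so Row's maximin is 6; column maxima are 19 and 17, so Column's minimax is 17. These differ, so the equilibrium is in mixed strategies.
Let Row play r1 with probability p. Column is indifferent when 19p + 6(1−p) = 3p + 17(1−p), giving p = 11/27.
Let Column play A with probability q. Row is indifferent when 19q + 3(1−q) = 6q + 17(1−q), giving q = 14/27.
The value is 19·(14/27) + (3)·(13/27) = 305/27.

305/27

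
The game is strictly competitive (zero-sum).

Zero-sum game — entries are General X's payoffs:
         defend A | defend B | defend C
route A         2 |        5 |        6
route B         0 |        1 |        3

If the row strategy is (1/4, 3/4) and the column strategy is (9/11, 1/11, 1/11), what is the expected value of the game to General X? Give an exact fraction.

Against (9/11, 1/11, 1/11), each row's expected payoff is route A: 29/11; route B: 4/11.
Taking the (1/4, 3/4)-weighted average: (1/4)·(29/11) + (3/4)·(4/11) = 41/44.

41/44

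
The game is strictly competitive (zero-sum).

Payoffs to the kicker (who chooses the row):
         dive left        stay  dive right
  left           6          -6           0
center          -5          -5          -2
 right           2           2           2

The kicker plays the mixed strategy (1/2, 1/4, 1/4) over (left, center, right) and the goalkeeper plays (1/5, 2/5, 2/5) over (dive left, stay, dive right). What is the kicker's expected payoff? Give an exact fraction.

Against (1/5, 2/5, 2/5), each row's expected payoff is left: -6/5; center: -19/5; right: 2.
Taking the (1/2, 1/4, 1/4)-weighted average: (1/2)·(-6/5) + (1/4)·(-19/5) + (1/4)·(2) = -21/20.

-21/20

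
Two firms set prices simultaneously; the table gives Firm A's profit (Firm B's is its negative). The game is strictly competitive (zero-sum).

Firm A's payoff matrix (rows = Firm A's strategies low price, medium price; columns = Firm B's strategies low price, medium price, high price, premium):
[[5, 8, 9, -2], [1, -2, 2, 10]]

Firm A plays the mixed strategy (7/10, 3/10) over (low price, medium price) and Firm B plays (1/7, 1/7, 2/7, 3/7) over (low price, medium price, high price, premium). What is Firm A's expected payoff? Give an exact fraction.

Against (1/7, 1/7, 2/7, 3/7), each row's expected payoff is low price: 25/7; medium price: 33/7.
Taking the (7/10, 3/10)-weighted average: (7/10)·(25/7) + (3/10)·(33/7) = 137/35.

137/35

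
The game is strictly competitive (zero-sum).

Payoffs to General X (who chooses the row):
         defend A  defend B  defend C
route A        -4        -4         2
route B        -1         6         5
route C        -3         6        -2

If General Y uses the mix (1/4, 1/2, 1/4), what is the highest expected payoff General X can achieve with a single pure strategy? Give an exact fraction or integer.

4

route A: (-4)·(1/4) + (-4)·(1/2) + (2)·(1/4) = -5/2.
route B: (-1)·(1/4) + (6)·(1/2) + (5)·(1/4) = 4.
route C: (-3)·(1/4) + (6)·(1/2) + (-2)·(1/4) = 7/4.
The best pure response is route B with expected payoff 4.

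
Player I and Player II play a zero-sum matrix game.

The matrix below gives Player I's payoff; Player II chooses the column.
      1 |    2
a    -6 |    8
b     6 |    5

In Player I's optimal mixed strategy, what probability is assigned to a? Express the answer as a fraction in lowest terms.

1/15

Row minima are -6 and 5, so Player I's maximin is 5; column maxima are 6 and 8, so Player II's minimax is 6. These differ, so the equilibrium is in mixed strategies.
Let Player I play a with probability p. Player II is indifferent when −6p + 6(1−p) = 8p + 5(1−p), giving p = 1/15.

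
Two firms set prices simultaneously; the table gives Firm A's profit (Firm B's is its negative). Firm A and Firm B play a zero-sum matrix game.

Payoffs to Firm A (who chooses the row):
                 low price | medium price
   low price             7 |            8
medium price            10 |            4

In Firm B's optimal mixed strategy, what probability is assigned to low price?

4/7

Row minima are 7 and 4, so Firm A's maximin is 7; column maxima are 10 and 8, so Firm B's minimax is 8. These differ, so the equilibrium is in mixed strategies.
Let Firm B play low price with probability q. Firm A is indifferent when 7q + 8(1−q) = 10q + 4(1−q), giving q = 4/7.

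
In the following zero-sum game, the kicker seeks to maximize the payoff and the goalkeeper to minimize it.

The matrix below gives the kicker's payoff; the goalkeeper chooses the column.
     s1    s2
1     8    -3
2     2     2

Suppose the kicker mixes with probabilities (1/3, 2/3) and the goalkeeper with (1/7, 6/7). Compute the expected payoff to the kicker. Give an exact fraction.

Against (1/7, 6/7), each row's expected payoff is 1: -10/7; 2: 2.
Taking the (1/3, 2/3)-weighted average: (1/3)·(-10/7) + (2/3)·(2) = 6/7.

6/7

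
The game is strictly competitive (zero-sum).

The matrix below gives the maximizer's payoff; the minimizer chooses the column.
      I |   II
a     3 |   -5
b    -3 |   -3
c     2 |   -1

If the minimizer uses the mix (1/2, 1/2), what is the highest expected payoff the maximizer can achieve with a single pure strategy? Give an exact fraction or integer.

1/2

a: (3)·(1/2) + (-5)·(1/2) = -1.
b: (-3)·(1/2) + (-3)·(1/2) = -3.
c: (2)·(1/2) + (-1)·(1/2) = 1/2.
The best pure response is c with expected payoff 1/2.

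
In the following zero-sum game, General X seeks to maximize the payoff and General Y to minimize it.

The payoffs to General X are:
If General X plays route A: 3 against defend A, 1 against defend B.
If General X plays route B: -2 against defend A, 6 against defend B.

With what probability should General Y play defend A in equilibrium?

Row minima are 1 and -2, so General X's maximin is 1; column maxima are 3 and 6, so General Y's minimax is 3. These differ, so the equilibrium is in mixed strategies.
Let General Y play defend A with probability q. General X is indifferent when 3q + (1−q) = −2q + 6(1−q), giving q = 1/2.

1/2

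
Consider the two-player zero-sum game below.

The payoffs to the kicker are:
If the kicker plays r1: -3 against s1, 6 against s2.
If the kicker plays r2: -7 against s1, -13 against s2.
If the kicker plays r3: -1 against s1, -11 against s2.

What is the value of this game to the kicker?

-39/19

Row r2 is strictly dominated by row r3, so the kicker never plays it.
The remaining 2×2 game on (r1, r3) × (s1, s2) has no saddle point. Let the kicker play r1 with probability p; indifference gives −3p − (1−p) = 6p − 11(1−p), so p = 10/19.
Similarly the goalkeeper's optimal q on s1 is 17/19, and the value is -3·(17/19) + (6)·(2/19) = -39/19.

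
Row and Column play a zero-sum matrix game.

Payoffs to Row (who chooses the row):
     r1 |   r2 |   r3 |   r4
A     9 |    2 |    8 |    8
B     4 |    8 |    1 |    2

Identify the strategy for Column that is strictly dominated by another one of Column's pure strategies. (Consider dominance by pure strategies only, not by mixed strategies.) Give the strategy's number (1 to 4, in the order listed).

Column prefers columns that give Row less. Compare r1 with r3: 8 < 9, 1 < 4.
So r3 strictly dominates r1 for Column; r1 is strictly dominated.

1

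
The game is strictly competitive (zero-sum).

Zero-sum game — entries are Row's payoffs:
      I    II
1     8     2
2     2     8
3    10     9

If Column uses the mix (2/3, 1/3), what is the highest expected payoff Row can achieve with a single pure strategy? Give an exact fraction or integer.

1: (8)·(2/3) + (2)·(1/3) = 6.
2: (2)·(2/3) + (8)·(1/3) = 4.
3: (10)·(2/3) + (9)·(1/3) = 29/3.
The best pure response is 3 with expected payoff 29/3.

29/3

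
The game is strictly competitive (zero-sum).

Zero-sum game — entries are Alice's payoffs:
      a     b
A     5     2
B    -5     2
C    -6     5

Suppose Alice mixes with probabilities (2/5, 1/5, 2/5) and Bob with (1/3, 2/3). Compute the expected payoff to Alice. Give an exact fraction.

Against (1/3, 2/3), each row's expected payoff is A: 3; B: -1/3; C: 4/3.
Taking the (2/5, 1/5, 2/5)-weighted average: (2/5)·(3) + (1/5)·(-1/3) + (2/5)·(4/3) = 5/3.

5/3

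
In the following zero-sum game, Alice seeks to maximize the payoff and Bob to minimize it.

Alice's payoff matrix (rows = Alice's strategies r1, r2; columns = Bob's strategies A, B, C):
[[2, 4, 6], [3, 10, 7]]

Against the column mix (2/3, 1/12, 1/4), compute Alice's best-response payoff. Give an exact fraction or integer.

55/12

r1: (2)·(2/3) + (4)·(1/12) + (6)·(1/4) = 19/6.
r2: (3)·(2/3) + (10)·(1/12) + (7)·(1/4) = 55/12.
The best pure response is r2 with expected payoff 55/12.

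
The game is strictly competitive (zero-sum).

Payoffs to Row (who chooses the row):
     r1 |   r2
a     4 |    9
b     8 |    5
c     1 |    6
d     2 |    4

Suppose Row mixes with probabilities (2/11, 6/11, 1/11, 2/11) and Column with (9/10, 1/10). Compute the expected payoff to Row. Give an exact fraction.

Against (9/10, 1/10), each row's expected payoff is a: 9/2; b: 77/10; c: 3/2; d: 11/5.
Taking the (2/11, 6/11, 1/11, 2/11)-weighted average: (2/11)·(9/2) + (6/11)·(77/10) + (1/11)·(3/2) + (2/11)·(11/5) = 611/110.

611/110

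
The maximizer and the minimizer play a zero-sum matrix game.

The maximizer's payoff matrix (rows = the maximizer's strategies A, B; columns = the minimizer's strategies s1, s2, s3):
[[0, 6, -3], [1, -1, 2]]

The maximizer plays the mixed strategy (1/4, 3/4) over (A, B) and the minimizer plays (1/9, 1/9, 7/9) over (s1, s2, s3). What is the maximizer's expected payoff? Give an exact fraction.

3/4

Against (1/9, 1/9, 7/9), each row's expected payoff is A: -5/3; B: 14/9.
Taking the (1/4, 3/4)-weighted average: (1/4)·(-5/3) + (3/4)·(14/9) = 3/4.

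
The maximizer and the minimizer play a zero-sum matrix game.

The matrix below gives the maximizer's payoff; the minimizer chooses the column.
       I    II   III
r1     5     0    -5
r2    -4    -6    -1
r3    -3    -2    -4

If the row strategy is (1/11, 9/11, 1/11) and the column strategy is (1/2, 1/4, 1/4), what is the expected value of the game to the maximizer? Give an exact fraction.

-71/22

Against (1/2, 1/4, 1/4), each row's expected payoff is r1: 5/4; r2: -15/4; r3: -3.
Taking the (1/11, 9/11, 1/11)-weighted average: (1/11)·(5/4) + (9/11)·(-15/4) + (1/11)·(-3) = -71/22.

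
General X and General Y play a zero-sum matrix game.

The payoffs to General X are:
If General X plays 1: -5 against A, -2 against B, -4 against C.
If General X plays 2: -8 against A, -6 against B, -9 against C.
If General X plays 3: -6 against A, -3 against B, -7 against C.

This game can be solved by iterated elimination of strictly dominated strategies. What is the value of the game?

Row 2 is strictly dominated by row 1 (-5>-8, -2>-6, -4>-9); eliminate 2.
Column B is strictly dominated by A for General Y (-5<-2, -6<-3); eliminate B.
Row 3 is strictly dominated by row 1 (-5>-6, -4>-7); eliminate 3.
Column C is strictly dominated by A for General Y (-5<-4); eliminate C.
Only (1, A) remains, with payoff -5.

-5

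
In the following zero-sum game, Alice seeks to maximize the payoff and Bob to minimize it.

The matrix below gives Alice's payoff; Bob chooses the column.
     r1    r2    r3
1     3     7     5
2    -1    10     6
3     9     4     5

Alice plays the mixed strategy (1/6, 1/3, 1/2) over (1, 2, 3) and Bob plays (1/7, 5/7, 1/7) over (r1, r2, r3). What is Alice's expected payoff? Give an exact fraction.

Against (1/7, 5/7, 1/7), each row's expected payoff is 1: 43/7; 2: 55/7; 3: 34/7.
Taking the (1/6, 1/3, 1/2)-weighted average: (1/6)·(43/7) + (1/3)·(55/7) + (1/2)·(34/7) = 85/14.

85/14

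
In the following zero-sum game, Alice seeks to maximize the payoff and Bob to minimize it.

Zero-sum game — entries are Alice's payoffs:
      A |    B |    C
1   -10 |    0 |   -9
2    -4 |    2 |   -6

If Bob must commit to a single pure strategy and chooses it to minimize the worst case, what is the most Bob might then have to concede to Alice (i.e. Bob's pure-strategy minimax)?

-6

The worst case (largest entry) in each column is A: -4, B: 2, C: -6.
The best (smallest) of these is -6.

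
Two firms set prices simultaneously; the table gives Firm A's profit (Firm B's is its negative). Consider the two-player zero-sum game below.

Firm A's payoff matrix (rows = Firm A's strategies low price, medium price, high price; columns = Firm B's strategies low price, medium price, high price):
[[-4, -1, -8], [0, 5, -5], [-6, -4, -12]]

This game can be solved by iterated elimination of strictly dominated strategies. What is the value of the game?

Row high price is strictly dominated by row low price (-4>-6, -1>-4, -8>-12); eliminate high price.
Row low price is strictly dominated by row medium price (0>-4, 5>-1, -5>-8); eliminate low price.
Column low price is strictly dominated by high price for Firm B (-5<0); eliminate low price.
Column medium price is strictly dominated by high price for Firm B (-5<5); eliminate medium price.
Only (medium price, high price) remains, with payoff -5.

-5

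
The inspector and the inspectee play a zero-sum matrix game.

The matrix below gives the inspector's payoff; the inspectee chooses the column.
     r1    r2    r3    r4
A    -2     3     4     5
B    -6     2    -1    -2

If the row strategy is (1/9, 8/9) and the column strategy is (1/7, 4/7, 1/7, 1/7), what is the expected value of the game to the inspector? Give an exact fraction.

11/63

Against (1/7, 4/7, 1/7, 1/7), each row's expected payoff is A: 19/7; B: -1/7.
Taking the (1/9, 8/9)-weighted average: (1/9)·(19/7) + (8/9)·(-1/7) = 11/63.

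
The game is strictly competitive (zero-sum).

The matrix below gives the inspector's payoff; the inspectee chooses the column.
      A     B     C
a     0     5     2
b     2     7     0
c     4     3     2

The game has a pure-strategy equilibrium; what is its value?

Row minima: 0, 0, 2 → the inspector's maximin is 2.
Column maxima: 4, 7, 2 → the inspectee's minimax is 2.
They coincide at (c, C), so the value is 2.

2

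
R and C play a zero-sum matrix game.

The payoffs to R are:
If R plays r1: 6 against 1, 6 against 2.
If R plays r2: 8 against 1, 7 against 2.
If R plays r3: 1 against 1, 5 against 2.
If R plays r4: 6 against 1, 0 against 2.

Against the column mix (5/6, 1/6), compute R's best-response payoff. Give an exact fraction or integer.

r1: (6)·(5/6) + (6)·(1/6) = 6.
r2: (8)·(5/6) + (7)·(1/6) = 47/6.
r3: (1)·(5/6) + (5)·(1/6) = 5/3.
r4: (6)·(5/6) + (0)·(1/6) = 5.
The best pure response is r2 with expected payoff 47/6.

47/6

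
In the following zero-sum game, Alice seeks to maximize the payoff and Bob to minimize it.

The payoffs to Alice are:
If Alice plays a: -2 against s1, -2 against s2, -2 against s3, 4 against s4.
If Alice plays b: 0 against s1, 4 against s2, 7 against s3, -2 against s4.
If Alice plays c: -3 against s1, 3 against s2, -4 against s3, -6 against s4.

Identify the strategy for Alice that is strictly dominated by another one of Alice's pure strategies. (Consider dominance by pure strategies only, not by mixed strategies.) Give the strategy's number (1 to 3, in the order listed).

3

Compare c with b: 0 > -3, 4 > 3, 7 > -4, -2 > -6.
So b strictly dominates c for Alice; c is strictly dominated.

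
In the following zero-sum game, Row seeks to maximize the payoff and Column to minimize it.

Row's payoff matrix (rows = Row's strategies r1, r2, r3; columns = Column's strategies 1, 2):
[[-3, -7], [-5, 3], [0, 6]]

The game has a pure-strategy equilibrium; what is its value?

Row minima: -7, -5, 0 → Row's maximin is 0.
Column maxima: 0, 6 → Column's minimax is 0.
They coincide at (r3, 1), so the value is 0.

0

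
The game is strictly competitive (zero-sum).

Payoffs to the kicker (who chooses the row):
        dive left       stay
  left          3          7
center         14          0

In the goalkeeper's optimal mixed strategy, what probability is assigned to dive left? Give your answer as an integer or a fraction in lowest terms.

7/18

Row minima are 3 and 0, so the kicker's maximin is 3; column maxima are 14 and 7, so the goalkeeper's minimax is 7. These differ, so the equilibrium is in mixed strategies.
Let the goalkeeper play dive left with probability q. The kicker is indifferent when 3q + 7(1−q) = 14q, giving q = 7/18.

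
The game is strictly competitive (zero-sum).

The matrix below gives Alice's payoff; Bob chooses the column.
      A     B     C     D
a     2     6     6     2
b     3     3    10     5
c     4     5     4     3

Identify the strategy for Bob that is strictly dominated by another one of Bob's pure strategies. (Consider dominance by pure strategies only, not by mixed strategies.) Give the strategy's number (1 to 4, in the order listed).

3

Bob prefers columns that give Alice less. Compare C with D: 2 < 6, 5 < 10, 3 < 4.
So D strictly dominates C for Bob; C is strictly dominated.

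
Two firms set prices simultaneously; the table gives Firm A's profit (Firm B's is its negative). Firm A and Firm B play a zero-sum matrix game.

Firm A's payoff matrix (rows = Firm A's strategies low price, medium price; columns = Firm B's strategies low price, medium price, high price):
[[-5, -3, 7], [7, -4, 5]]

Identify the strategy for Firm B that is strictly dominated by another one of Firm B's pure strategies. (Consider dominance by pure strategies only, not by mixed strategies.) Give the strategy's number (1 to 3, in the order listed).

3

Firm B prefers columns that give Firm A less. Compare high price with medium price: -3 < 7, -4 < 5.
So medium price strictly dominates high price for Firm B; high price is strictly dominated.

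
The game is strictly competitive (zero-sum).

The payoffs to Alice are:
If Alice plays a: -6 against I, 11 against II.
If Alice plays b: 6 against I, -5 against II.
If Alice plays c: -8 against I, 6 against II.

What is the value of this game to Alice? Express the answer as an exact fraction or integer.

Row c is strictly dominated by row a, so Alice never plays it.
The remaining 2×2 game on (a, b) × (I, II) has no saddle point. Let Alice play a with probability p; indifference gives −6p + 6(1−p) = 11p − 5(1−p), so p = 11/28.
Similarly Bob's optimal q on I is 4/7, and the value is -6·(4/7) + (11)·(3/7) = 9/7.

9/7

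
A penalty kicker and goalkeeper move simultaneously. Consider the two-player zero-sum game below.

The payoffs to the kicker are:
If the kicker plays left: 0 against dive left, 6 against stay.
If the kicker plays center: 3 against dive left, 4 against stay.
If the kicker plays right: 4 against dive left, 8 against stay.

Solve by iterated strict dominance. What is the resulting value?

4

Row center is strictly dominated by row right (4>3, 8>4); eliminate center.
Row left is strictly dominated by row right (4>0, 8>6); eliminate left.
Column stay is strictly dominated by dive left for the goalkeeper (4<8); eliminate stay.
Only (right, dive left) remains, with payoff 4.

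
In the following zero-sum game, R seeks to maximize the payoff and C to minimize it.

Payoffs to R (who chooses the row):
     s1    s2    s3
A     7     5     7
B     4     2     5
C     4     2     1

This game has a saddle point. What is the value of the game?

Row minima: 5, 2, 1 → R's maximin is 5.
Column maxima: 7, 5, 7 → C's minimax is 5.
They coincide at (A, s2), so the value is 5.

5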